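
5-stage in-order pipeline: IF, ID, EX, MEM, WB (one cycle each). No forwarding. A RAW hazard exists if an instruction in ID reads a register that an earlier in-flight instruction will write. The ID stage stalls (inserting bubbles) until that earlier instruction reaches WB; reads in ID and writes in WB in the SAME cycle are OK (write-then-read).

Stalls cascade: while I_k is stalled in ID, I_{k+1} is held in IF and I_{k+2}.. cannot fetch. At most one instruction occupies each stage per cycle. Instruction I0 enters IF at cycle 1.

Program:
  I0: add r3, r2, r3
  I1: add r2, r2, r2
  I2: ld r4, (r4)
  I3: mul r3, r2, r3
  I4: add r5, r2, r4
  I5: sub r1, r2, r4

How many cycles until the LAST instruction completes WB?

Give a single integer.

I0 add r3 <- r2,r3: IF@1 ID@2 stall=0 (-) EX@3 MEM@4 WB@5
I1 add r2 <- r2,r2: IF@2 ID@3 stall=0 (-) EX@4 MEM@5 WB@6
I2 ld r4 <- r4: IF@3 ID@4 stall=0 (-) EX@5 MEM@6 WB@7
I3 mul r3 <- r2,r3: IF@4 ID@5 stall=1 (RAW on I1.r2 (WB@6)) EX@7 MEM@8 WB@9
I4 add r5 <- r2,r4: IF@5 ID@7 stall=0 (-) EX@8 MEM@9 WB@10
I5 sub r1 <- r2,r4: IF@7 ID@8 stall=0 (-) EX@9 MEM@10 WB@11

Answer: 11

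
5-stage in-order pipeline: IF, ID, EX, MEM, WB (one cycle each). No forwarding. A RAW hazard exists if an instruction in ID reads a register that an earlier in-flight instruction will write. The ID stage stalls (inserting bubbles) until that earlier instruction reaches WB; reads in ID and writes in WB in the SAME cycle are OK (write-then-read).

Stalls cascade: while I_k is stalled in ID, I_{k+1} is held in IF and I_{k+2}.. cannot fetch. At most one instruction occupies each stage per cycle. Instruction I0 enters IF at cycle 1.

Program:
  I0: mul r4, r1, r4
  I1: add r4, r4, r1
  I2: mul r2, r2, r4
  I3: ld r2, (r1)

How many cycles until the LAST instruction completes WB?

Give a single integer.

I0 mul r4 <- r1,r4: IF@1 ID@2 stall=0 (-) EX@3 MEM@4 WB@5
I1 add r4 <- r4,r1: IF@2 ID@3 stall=2 (RAW on I0.r4 (WB@5)) EX@6 MEM@7 WB@8
I2 mul r2 <- r2,r4: IF@3 ID@6 stall=2 (RAW on I1.r4 (WB@8)) EX@9 MEM@10 WB@11
I3 ld r2 <- r1: IF@6 ID@9 stall=0 (-) EX@10 MEM@11 WB@12

Answer: 12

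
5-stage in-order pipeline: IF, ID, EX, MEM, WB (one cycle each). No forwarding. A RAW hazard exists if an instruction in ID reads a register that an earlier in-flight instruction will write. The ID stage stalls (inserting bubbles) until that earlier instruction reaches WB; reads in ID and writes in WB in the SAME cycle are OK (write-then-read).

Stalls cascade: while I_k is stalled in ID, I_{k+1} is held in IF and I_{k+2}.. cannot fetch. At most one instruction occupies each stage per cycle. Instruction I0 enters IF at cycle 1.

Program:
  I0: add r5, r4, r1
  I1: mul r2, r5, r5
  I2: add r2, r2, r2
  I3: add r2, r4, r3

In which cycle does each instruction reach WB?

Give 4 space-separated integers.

I0 add r5 <- r4,r1: IF@1 ID@2 stall=0 (-) EX@3 MEM@4 WB@5
I1 mul r2 <- r5,r5: IF@2 ID@3 stall=2 (RAW on I0.r5 (WB@5)) EX@6 MEM@7 WB@8
I2 add r2 <- r2,r2: IF@3 ID@6 stall=2 (RAW on I1.r2 (WB@8)) EX@9 MEM@10 WB@11
I3 add r2 <- r4,r3: IF@6 ID@9 stall=0 (-) EX@10 MEM@11 WB@12

Answer: 5 8 11 12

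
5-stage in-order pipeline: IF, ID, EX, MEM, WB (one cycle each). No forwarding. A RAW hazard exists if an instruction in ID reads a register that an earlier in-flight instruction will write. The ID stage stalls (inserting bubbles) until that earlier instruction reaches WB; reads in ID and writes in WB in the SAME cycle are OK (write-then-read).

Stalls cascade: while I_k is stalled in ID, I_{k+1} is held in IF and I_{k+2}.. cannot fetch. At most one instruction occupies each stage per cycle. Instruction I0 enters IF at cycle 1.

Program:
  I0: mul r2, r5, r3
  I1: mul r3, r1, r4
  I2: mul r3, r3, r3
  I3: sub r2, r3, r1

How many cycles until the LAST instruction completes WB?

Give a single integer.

Answer: 12

Derivation:
I0 mul r2 <- r5,r3: IF@1 ID@2 stall=0 (-) EX@3 MEM@4 WB@5
I1 mul r3 <- r1,r4: IF@2 ID@3 stall=0 (-) EX@4 MEM@5 WB@6
I2 mul r3 <- r3,r3: IF@3 ID@4 stall=2 (RAW on I1.r3 (WB@6)) EX@7 MEM@8 WB@9
I3 sub r2 <- r3,r1: IF@4 ID@7 stall=2 (RAW on I2.r3 (WB@9)) EX@10 MEM@11 WB@12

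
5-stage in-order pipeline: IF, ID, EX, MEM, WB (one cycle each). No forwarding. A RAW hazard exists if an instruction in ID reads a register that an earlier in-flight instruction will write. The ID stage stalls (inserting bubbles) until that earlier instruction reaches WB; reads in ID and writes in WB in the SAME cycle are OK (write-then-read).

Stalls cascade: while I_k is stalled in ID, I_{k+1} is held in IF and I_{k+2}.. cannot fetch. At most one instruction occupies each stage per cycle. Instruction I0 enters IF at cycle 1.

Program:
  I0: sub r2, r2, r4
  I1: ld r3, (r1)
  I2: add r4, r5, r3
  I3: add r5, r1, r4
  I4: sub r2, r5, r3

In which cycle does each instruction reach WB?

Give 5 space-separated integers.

I0 sub r2 <- r2,r4: IF@1 ID@2 stall=0 (-) EX@3 MEM@4 WB@5
I1 ld r3 <- r1: IF@2 ID@3 stall=0 (-) EX@4 MEM@5 WB@6
I2 add r4 <- r5,r3: IF@3 ID@4 stall=2 (RAW on I1.r3 (WB@6)) EX@7 MEM@8 WB@9
I3 add r5 <- r1,r4: IF@4 ID@7 stall=2 (RAW on I2.r4 (WB@9)) EX@10 MEM@11 WB@12
I4 sub r2 <- r5,r3: IF@7 ID@10 stall=2 (RAW on I3.r5 (WB@12)) EX@13 MEM@14 WB@15

Answer: 5 6 9 12 15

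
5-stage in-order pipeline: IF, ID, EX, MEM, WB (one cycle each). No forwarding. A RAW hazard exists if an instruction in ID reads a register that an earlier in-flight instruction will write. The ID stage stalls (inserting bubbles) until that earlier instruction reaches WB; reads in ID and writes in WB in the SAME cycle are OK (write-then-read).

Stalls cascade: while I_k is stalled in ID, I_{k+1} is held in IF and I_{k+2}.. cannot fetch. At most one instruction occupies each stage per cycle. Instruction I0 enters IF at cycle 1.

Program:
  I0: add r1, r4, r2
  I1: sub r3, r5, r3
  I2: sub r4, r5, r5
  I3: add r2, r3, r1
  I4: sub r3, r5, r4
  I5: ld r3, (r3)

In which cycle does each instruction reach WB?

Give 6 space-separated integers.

Answer: 5 6 7 9 10 13

Derivation:
I0 add r1 <- r4,r2: IF@1 ID@2 stall=0 (-) EX@3 MEM@4 WB@5
I1 sub r3 <- r5,r3: IF@2 ID@3 stall=0 (-) EX@4 MEM@5 WB@6
I2 sub r4 <- r5,r5: IF@3 ID@4 stall=0 (-) EX@5 MEM@6 WB@7
I3 add r2 <- r3,r1: IF@4 ID@5 stall=1 (RAW on I1.r3 (WB@6)) EX@7 MEM@8 WB@9
I4 sub r3 <- r5,r4: IF@5 ID@7 stall=0 (-) EX@8 MEM@9 WB@10
I5 ld r3 <- r3: IF@7 ID@8 stall=2 (RAW on I4.r3 (WB@10)) EX@11 MEM@12 WB@13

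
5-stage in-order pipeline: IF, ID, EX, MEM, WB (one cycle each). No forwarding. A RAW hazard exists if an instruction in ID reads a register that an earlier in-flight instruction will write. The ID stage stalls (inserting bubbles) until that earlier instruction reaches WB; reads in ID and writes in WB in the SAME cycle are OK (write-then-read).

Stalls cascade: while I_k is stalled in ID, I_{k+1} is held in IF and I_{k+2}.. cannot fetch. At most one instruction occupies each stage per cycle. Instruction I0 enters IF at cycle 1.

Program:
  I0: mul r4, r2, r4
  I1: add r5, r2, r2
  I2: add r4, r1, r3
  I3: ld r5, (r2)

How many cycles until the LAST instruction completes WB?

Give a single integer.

Answer: 8

Derivation:
I0 mul r4 <- r2,r4: IF@1 ID@2 stall=0 (-) EX@3 MEM@4 WB@5
I1 add r5 <- r2,r2: IF@2 ID@3 stall=0 (-) EX@4 MEM@5 WB@6
I2 add r4 <- r1,r3: IF@3 ID@4 stall=0 (-) EX@5 MEM@6 WB@7
I3 ld r5 <- r2: IF@4 ID@5 stall=0 (-) EX@6 MEM@7 WB@8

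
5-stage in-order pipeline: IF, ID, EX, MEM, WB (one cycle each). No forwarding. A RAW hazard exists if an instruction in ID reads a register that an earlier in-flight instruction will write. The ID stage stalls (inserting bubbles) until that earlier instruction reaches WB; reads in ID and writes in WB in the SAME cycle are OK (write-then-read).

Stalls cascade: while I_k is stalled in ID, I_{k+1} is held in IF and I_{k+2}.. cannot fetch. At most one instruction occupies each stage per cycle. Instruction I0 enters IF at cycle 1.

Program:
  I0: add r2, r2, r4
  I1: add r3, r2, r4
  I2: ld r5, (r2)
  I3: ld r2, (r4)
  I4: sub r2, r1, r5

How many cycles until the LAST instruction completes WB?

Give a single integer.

Answer: 12

Derivation:
I0 add r2 <- r2,r4: IF@1 ID@2 stall=0 (-) EX@3 MEM@4 WB@5
I1 add r3 <- r2,r4: IF@2 ID@3 stall=2 (RAW on I0.r2 (WB@5)) EX@6 MEM@7 WB@8
I2 ld r5 <- r2: IF@3 ID@6 stall=0 (-) EX@7 MEM@8 WB@9
I3 ld r2 <- r4: IF@6 ID@7 stall=0 (-) EX@8 MEM@9 WB@10
I4 sub r2 <- r1,r5: IF@7 ID@8 stall=1 (RAW on I2.r5 (WB@9)) EX@10 MEM@11 WB@12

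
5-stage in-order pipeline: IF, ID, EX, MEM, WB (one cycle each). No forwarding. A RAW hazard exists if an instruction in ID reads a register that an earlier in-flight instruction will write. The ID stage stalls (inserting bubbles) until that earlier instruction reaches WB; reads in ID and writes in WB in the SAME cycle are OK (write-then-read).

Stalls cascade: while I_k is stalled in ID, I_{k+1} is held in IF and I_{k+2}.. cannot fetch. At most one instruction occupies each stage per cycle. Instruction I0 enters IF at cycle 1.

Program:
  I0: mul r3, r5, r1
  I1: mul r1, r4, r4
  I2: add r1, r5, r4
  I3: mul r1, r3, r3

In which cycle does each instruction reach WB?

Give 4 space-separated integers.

Answer: 5 6 7 8

Derivation:
I0 mul r3 <- r5,r1: IF@1 ID@2 stall=0 (-) EX@3 MEM@4 WB@5
I1 mul r1 <- r4,r4: IF@2 ID@3 stall=0 (-) EX@4 MEM@5 WB@6
I2 add r1 <- r5,r4: IF@3 ID@4 stall=0 (-) EX@5 MEM@6 WB@7
I3 mul r1 <- r3,r3: IF@4 ID@5 stall=0 (-) EX@6 MEM@7 WB@8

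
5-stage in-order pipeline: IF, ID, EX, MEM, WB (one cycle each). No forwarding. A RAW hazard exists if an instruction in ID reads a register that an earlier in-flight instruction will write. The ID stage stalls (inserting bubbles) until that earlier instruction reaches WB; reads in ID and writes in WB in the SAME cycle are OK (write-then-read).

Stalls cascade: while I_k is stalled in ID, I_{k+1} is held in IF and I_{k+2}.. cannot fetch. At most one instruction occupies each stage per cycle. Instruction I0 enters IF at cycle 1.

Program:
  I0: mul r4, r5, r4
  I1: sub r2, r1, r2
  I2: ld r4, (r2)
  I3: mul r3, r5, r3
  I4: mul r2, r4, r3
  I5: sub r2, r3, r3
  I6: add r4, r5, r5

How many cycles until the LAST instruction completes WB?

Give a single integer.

Answer: 15

Derivation:
I0 mul r4 <- r5,r4: IF@1 ID@2 stall=0 (-) EX@3 MEM@4 WB@5
I1 sub r2 <- r1,r2: IF@2 ID@3 stall=0 (-) EX@4 MEM@5 WB@6
I2 ld r4 <- r2: IF@3 ID@4 stall=2 (RAW on I1.r2 (WB@6)) EX@7 MEM@8 WB@9
I3 mul r3 <- r5,r3: IF@4 ID@7 stall=0 (-) EX@8 MEM@9 WB@10
I4 mul r2 <- r4,r3: IF@7 ID@8 stall=2 (RAW on I3.r3 (WB@10)) EX@11 MEM@12 WB@13
I5 sub r2 <- r3,r3: IF@8 ID@11 stall=0 (-) EX@12 MEM@13 WB@14
I6 add r4 <- r5,r5: IF@11 ID@12 stall=0 (-) EX@13 MEM@14 WB@15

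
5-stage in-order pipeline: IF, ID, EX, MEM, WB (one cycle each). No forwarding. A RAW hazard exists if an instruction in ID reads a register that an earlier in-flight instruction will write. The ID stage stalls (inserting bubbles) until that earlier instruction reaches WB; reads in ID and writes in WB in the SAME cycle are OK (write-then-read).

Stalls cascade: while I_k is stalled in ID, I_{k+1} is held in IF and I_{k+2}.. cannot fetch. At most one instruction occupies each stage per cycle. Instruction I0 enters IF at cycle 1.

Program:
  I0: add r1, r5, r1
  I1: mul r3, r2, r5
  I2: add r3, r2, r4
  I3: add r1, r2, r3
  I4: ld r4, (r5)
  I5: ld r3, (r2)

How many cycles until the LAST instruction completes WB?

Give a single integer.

I0 add r1 <- r5,r1: IF@1 ID@2 stall=0 (-) EX@3 MEM@4 WB@5
I1 mul r3 <- r2,r5: IF@2 ID@3 stall=0 (-) EX@4 MEM@5 WB@6
I2 add r3 <- r2,r4: IF@3 ID@4 stall=0 (-) EX@5 MEM@6 WB@7
I3 add r1 <- r2,r3: IF@4 ID@5 stall=2 (RAW on I2.r3 (WB@7)) EX@8 MEM@9 WB@10
I4 ld r4 <- r5: IF@5 ID@8 stall=0 (-) EX@9 MEM@10 WB@11
I5 ld r3 <- r2: IF@8 ID@9 stall=0 (-) EX@10 MEM@11 WB@12

Answer: 12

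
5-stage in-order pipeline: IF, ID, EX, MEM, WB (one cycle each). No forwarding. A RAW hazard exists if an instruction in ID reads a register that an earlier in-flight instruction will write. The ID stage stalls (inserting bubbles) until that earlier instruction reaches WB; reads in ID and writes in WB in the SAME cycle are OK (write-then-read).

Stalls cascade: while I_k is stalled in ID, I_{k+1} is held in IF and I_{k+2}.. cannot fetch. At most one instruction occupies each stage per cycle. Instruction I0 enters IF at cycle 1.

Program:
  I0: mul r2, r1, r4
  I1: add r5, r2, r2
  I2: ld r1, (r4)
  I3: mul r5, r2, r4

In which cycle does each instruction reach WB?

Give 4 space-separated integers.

I0 mul r2 <- r1,r4: IF@1 ID@2 stall=0 (-) EX@3 MEM@4 WB@5
I1 add r5 <- r2,r2: IF@2 ID@3 stall=2 (RAW on I0.r2 (WB@5)) EX@6 MEM@7 WB@8
I2 ld r1 <- r4: IF@3 ID@6 stall=0 (-) EX@7 MEM@8 WB@9
I3 mul r5 <- r2,r4: IF@6 ID@7 stall=0 (-) EX@8 MEM@9 WB@10

Answer: 5 8 9 10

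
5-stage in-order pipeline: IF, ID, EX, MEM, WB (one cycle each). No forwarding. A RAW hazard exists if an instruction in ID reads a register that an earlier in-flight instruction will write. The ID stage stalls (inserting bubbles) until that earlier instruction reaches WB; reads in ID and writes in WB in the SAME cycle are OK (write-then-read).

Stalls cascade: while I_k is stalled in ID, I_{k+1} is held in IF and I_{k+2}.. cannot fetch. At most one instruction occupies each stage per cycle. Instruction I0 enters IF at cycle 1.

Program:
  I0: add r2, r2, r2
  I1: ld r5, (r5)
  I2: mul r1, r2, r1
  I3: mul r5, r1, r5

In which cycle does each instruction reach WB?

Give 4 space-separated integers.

I0 add r2 <- r2,r2: IF@1 ID@2 stall=0 (-) EX@3 MEM@4 WB@5
I1 ld r5 <- r5: IF@2 ID@3 stall=0 (-) EX@4 MEM@5 WB@6
I2 mul r1 <- r2,r1: IF@3 ID@4 stall=1 (RAW on I0.r2 (WB@5)) EX@6 MEM@7 WB@8
I3 mul r5 <- r1,r5: IF@4 ID@6 stall=2 (RAW on I2.r1 (WB@8)) EX@9 MEM@10 WB@11

Answer: 5 6 8 11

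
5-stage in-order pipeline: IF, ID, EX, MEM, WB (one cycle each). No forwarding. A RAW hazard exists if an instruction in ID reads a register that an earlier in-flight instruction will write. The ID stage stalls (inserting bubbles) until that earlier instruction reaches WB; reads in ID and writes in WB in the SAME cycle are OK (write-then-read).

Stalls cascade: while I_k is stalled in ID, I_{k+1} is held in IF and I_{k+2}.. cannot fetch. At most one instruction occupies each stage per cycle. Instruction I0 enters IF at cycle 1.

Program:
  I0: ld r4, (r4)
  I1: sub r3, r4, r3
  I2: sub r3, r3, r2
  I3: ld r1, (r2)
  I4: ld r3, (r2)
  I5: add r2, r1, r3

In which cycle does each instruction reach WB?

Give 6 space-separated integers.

Answer: 5 8 11 12 13 16

Derivation:
I0 ld r4 <- r4: IF@1 ID@2 stall=0 (-) EX@3 MEM@4 WB@5
I1 sub r3 <- r4,r3: IF@2 ID@3 stall=2 (RAW on I0.r4 (WB@5)) EX@6 MEM@7 WB@8
I2 sub r3 <- r3,r2: IF@3 ID@6 stall=2 (RAW on I1.r3 (WB@8)) EX@9 MEM@10 WB@11
I3 ld r1 <- r2: IF@6 ID@9 stall=0 (-) EX@10 MEM@11 WB@12
I4 ld r3 <- r2: IF@9 ID@10 stall=0 (-) EX@11 MEM@12 WB@13
I5 add r2 <- r1,r3: IF@10 ID@11 stall=2 (RAW on I4.r3 (WB@13)) EX@14 MEM@15 WB@16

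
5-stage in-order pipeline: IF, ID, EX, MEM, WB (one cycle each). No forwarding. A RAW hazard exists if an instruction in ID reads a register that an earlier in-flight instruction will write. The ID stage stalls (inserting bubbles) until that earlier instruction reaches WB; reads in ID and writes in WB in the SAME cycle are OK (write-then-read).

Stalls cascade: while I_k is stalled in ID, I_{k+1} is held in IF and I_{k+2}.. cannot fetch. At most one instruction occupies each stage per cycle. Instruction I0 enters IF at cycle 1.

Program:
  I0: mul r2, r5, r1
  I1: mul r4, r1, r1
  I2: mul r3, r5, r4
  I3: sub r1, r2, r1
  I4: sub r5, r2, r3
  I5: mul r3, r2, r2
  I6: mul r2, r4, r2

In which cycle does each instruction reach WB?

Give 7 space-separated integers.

Answer: 5 6 9 10 12 13 14

Derivation:
I0 mul r2 <- r5,r1: IF@1 ID@2 stall=0 (-) EX@3 MEM@4 WB@5
I1 mul r4 <- r1,r1: IF@2 ID@3 stall=0 (-) EX@4 MEM@5 WB@6
I2 mul r3 <- r5,r4: IF@3 ID@4 stall=2 (RAW on I1.r4 (WB@6)) EX@7 MEM@8 WB@9
I3 sub r1 <- r2,r1: IF@4 ID@7 stall=0 (-) EX@8 MEM@9 WB@10
I4 sub r5 <- r2,r3: IF@7 ID@8 stall=1 (RAW on I2.r3 (WB@9)) EX@10 MEM@11 WB@12
I5 mul r3 <- r2,r2: IF@8 ID@10 stall=0 (-) EX@11 MEM@12 WB@13
I6 mul r2 <- r4,r2: IF@10 ID@11 stall=0 (-) EX@12 MEM@13 WB@14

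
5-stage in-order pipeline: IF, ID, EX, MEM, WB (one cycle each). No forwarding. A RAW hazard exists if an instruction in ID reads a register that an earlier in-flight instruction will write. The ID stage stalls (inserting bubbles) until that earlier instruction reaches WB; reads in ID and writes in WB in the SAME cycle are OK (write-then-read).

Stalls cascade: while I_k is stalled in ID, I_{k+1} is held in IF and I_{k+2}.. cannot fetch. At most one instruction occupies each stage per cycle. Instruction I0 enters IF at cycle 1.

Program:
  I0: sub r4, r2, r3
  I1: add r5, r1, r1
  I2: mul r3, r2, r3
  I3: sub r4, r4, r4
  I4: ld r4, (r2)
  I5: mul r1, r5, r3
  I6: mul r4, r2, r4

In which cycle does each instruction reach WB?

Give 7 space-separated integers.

I0 sub r4 <- r2,r3: IF@1 ID@2 stall=0 (-) EX@3 MEM@4 WB@5
I1 add r5 <- r1,r1: IF@2 ID@3 stall=0 (-) EX@4 MEM@5 WB@6
I2 mul r3 <- r2,r3: IF@3 ID@4 stall=0 (-) EX@5 MEM@6 WB@7
I3 sub r4 <- r4,r4: IF@4 ID@5 stall=0 (-) EX@6 MEM@7 WB@8
I4 ld r4 <- r2: IF@5 ID@6 stall=0 (-) EX@7 MEM@8 WB@9
I5 mul r1 <- r5,r3: IF@6 ID@7 stall=0 (-) EX@8 MEM@9 WB@10
I6 mul r4 <- r2,r4: IF@7 ID@8 stall=1 (RAW on I4.r4 (WB@9)) EX@10 MEM@11 WB@12

Answer: 5 6 7 8 9 10 12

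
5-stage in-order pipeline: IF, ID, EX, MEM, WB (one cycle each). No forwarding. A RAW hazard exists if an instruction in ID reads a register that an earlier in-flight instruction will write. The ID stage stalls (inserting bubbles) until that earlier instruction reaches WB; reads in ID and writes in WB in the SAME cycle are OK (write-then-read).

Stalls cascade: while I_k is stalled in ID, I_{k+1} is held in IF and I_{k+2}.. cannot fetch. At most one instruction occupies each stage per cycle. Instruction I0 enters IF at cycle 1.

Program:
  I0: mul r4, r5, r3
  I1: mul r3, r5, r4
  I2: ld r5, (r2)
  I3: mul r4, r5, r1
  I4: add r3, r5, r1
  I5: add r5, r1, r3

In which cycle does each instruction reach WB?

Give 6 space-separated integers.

Answer: 5 8 9 12 13 16

Derivation:
I0 mul r4 <- r5,r3: IF@1 ID@2 stall=0 (-) EX@3 MEM@4 WB@5
I1 mul r3 <- r5,r4: IF@2 ID@3 stall=2 (RAW on I0.r4 (WB@5)) EX@6 MEM@7 WB@8
I2 ld r5 <- r2: IF@3 ID@6 stall=0 (-) EX@7 MEM@8 WB@9
I3 mul r4 <- r5,r1: IF@6 ID@7 stall=2 (RAW on I2.r5 (WB@9)) EX@10 MEM@11 WB@12
I4 add r3 <- r5,r1: IF@7 ID@10 stall=0 (-) EX@11 MEM@12 WB@13
I5 add r5 <- r1,r3: IF@10 ID@11 stall=2 (RAW on I4.r3 (WB@13)) EX@14 MEM@15 WB@16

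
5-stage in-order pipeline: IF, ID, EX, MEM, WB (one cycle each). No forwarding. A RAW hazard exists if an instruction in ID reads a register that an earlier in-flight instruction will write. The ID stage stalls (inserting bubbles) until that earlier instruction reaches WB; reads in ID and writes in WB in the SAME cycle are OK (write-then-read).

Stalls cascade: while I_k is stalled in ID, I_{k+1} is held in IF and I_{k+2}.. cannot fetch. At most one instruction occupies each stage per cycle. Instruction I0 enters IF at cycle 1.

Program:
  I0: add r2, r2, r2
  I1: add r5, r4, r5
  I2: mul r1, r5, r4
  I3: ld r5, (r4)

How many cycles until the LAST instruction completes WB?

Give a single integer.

I0 add r2 <- r2,r2: IF@1 ID@2 stall=0 (-) EX@3 MEM@4 WB@5
I1 add r5 <- r4,r5: IF@2 ID@3 stall=0 (-) EX@4 MEM@5 WB@6
I2 mul r1 <- r5,r4: IF@3 ID@4 stall=2 (RAW on I1.r5 (WB@6)) EX@7 MEM@8 WB@9
I3 ld r5 <- r4: IF@4 ID@7 stall=0 (-) EX@8 MEM@9 WB@10

Answer: 10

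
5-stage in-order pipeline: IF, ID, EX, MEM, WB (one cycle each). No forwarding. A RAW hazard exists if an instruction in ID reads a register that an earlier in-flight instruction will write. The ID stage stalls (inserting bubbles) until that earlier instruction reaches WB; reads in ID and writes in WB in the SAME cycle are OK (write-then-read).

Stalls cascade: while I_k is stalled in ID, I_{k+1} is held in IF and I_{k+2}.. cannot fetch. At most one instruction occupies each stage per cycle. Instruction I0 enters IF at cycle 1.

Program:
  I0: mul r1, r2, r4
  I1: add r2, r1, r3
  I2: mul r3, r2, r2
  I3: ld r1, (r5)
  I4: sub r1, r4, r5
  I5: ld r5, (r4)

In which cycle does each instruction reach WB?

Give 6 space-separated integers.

I0 mul r1 <- r2,r4: IF@1 ID@2 stall=0 (-) EX@3 MEM@4 WB@5
I1 add r2 <- r1,r3: IF@2 ID@3 stall=2 (RAW on I0.r1 (WB@5)) EX@6 MEM@7 WB@8
I2 mul r3 <- r2,r2: IF@3 ID@6 stall=2 (RAW on I1.r2 (WB@8)) EX@9 MEM@10 WB@11
I3 ld r1 <- r5: IF@6 ID@9 stall=0 (-) EX@10 MEM@11 WB@12
I4 sub r1 <- r4,r5: IF@9 ID@10 stall=0 (-) EX@11 MEM@12 WB@13
I5 ld r5 <- r4: IF@10 ID@11 stall=0 (-) EX@12 MEM@13 WB@14

Answer: 5 8 11 12 13 14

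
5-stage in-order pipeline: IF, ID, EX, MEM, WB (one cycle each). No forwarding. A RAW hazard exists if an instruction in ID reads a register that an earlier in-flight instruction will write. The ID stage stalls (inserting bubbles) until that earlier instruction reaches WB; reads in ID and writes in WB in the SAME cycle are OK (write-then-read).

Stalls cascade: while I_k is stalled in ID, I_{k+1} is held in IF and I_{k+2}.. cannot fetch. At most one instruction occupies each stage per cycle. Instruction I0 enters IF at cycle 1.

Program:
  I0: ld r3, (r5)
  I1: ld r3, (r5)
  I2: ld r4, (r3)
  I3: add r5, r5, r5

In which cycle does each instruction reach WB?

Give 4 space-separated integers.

Answer: 5 6 9 10

Derivation:
I0 ld r3 <- r5: IF@1 ID@2 stall=0 (-) EX@3 MEM@4 WB@5
I1 ld r3 <- r5: IF@2 ID@3 stall=0 (-) EX@4 MEM@5 WB@6
I2 ld r4 <- r3: IF@3 ID@4 stall=2 (RAW on I1.r3 (WB@6)) EX@7 MEM@8 WB@9
I3 add r5 <- r5,r5: IF@4 ID@7 stall=0 (-) EX@8 MEM@9 WB@10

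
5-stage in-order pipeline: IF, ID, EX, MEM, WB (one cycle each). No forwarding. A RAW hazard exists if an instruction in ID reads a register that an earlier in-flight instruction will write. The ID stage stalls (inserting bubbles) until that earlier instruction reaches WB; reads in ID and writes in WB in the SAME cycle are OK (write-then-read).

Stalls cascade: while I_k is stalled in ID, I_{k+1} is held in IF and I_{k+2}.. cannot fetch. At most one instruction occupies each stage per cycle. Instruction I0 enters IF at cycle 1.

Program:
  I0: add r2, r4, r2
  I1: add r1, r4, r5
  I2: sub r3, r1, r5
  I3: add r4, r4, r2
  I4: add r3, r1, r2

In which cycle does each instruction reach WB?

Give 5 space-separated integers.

I0 add r2 <- r4,r2: IF@1 ID@2 stall=0 (-) EX@3 MEM@4 WB@5
I1 add r1 <- r4,r5: IF@2 ID@3 stall=0 (-) EX@4 MEM@5 WB@6
I2 sub r3 <- r1,r5: IF@3 ID@4 stall=2 (RAW on I1.r1 (WB@6)) EX@7 MEM@8 WB@9
I3 add r4 <- r4,r2: IF@4 ID@7 stall=0 (-) EX@8 MEM@9 WB@10
I4 add r3 <- r1,r2: IF@7 ID@8 stall=0 (-) EX@9 MEM@10 WB@11

Answer: 5 6 9 10 11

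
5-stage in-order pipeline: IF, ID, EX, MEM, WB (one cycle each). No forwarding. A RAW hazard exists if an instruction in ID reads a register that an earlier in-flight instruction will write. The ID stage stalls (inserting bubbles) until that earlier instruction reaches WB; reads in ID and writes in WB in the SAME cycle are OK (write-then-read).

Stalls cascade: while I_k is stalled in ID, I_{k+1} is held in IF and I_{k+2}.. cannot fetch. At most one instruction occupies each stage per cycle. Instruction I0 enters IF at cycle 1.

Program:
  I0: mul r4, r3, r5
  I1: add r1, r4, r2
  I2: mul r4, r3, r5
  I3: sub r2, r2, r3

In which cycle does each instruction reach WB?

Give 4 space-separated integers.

I0 mul r4 <- r3,r5: IF@1 ID@2 stall=0 (-) EX@3 MEM@4 WB@5
I1 add r1 <- r4,r2: IF@2 ID@3 stall=2 (RAW on I0.r4 (WB@5)) EX@6 MEM@7 WB@8
I2 mul r4 <- r3,r5: IF@3 ID@6 stall=0 (-) EX@7 MEM@8 WB@9
I3 sub r2 <- r2,r3: IF@6 ID@7 stall=0 (-) EX@8 MEM@9 WB@10

Answer: 5 8 9 10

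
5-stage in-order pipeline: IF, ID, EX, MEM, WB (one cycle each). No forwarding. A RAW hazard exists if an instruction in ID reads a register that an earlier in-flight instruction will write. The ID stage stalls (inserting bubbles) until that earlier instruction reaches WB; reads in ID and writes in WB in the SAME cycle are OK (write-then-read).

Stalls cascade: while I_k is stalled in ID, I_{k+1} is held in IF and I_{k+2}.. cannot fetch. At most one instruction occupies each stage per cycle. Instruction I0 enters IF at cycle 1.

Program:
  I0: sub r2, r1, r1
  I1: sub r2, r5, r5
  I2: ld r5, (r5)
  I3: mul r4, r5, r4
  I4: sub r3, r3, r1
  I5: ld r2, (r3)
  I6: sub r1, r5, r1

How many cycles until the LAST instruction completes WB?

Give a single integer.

I0 sub r2 <- r1,r1: IF@1 ID@2 stall=0 (-) EX@3 MEM@4 WB@5
I1 sub r2 <- r5,r5: IF@2 ID@3 stall=0 (-) EX@4 MEM@5 WB@6
I2 ld r5 <- r5: IF@3 ID@4 stall=0 (-) EX@5 MEM@6 WB@7
I3 mul r4 <- r5,r4: IF@4 ID@5 stall=2 (RAW on I2.r5 (WB@7)) EX@8 MEM@9 WB@10
I4 sub r3 <- r3,r1: IF@5 ID@8 stall=0 (-) EX@9 MEM@10 WB@11
I5 ld r2 <- r3: IF@8 ID@9 stall=2 (RAW on I4.r3 (WB@11)) EX@12 MEM@13 WB@14
I6 sub r1 <- r5,r1: IF@9 ID@12 stall=0 (-) EX@13 MEM@14 WB@15

Answer: 15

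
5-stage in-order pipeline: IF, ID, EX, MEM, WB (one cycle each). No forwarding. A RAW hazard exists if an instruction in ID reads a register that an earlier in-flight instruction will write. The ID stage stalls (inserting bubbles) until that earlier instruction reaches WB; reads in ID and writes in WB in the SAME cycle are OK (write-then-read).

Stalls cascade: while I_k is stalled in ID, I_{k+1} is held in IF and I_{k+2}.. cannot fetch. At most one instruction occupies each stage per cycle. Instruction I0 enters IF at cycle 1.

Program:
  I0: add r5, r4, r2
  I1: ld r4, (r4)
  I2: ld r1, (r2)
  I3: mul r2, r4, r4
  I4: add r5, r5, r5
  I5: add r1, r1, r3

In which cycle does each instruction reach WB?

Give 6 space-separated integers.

I0 add r5 <- r4,r2: IF@1 ID@2 stall=0 (-) EX@3 MEM@4 WB@5
I1 ld r4 <- r4: IF@2 ID@3 stall=0 (-) EX@4 MEM@5 WB@6
I2 ld r1 <- r2: IF@3 ID@4 stall=0 (-) EX@5 MEM@6 WB@7
I3 mul r2 <- r4,r4: IF@4 ID@5 stall=1 (RAW on I1.r4 (WB@6)) EX@7 MEM@8 WB@9
I4 add r5 <- r5,r5: IF@5 ID@7 stall=0 (-) EX@8 MEM@9 WB@10
I5 add r1 <- r1,r3: IF@7 ID@8 stall=0 (-) EX@9 MEM@10 WB@11

Answer: 5 6 7 9 10 11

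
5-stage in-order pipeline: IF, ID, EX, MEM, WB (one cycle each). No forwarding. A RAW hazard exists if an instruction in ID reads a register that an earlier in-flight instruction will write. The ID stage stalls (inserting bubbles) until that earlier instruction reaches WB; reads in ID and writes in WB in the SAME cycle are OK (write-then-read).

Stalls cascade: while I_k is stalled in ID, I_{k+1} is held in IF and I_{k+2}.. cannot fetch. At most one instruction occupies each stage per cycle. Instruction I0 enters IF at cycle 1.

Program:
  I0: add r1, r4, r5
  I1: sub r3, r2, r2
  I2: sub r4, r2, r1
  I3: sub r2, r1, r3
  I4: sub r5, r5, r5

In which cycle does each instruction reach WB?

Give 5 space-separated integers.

Answer: 5 6 8 9 10

Derivation:
I0 add r1 <- r4,r5: IF@1 ID@2 stall=0 (-) EX@3 MEM@4 WB@5
I1 sub r3 <- r2,r2: IF@2 ID@3 stall=0 (-) EX@4 MEM@5 WB@6
I2 sub r4 <- r2,r1: IF@3 ID@4 stall=1 (RAW on I0.r1 (WB@5)) EX@6 MEM@7 WB@8
I3 sub r2 <- r1,r3: IF@4 ID@6 stall=0 (-) EX@7 MEM@8 WB@9
I4 sub r5 <- r5,r5: IF@6 ID@7 stall=0 (-) EX@8 MEM@9 WB@10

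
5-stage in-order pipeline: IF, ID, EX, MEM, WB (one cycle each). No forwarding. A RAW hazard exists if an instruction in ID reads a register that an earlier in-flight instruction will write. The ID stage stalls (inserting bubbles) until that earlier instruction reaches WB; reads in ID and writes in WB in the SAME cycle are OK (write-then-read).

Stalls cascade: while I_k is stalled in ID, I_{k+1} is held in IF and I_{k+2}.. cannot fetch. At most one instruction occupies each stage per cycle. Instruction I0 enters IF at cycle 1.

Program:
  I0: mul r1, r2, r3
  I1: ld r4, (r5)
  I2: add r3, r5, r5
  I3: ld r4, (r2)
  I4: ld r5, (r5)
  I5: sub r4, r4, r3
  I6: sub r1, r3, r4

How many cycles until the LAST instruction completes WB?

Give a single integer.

Answer: 14

Derivation:
I0 mul r1 <- r2,r3: IF@1 ID@2 stall=0 (-) EX@3 MEM@4 WB@5
I1 ld r4 <- r5: IF@2 ID@3 stall=0 (-) EX@4 MEM@5 WB@6
I2 add r3 <- r5,r5: IF@3 ID@4 stall=0 (-) EX@5 MEM@6 WB@7
I3 ld r4 <- r2: IF@4 ID@5 stall=0 (-) EX@6 MEM@7 WB@8
I4 ld r5 <- r5: IF@5 ID@6 stall=0 (-) EX@7 MEM@8 WB@9
I5 sub r4 <- r4,r3: IF@6 ID@7 stall=1 (RAW on I3.r4 (WB@8)) EX@9 MEM@10 WB@11
I6 sub r1 <- r3,r4: IF@7 ID@9 stall=2 (RAW on I5.r4 (WB@11)) EX@12 MEM@13 WB@14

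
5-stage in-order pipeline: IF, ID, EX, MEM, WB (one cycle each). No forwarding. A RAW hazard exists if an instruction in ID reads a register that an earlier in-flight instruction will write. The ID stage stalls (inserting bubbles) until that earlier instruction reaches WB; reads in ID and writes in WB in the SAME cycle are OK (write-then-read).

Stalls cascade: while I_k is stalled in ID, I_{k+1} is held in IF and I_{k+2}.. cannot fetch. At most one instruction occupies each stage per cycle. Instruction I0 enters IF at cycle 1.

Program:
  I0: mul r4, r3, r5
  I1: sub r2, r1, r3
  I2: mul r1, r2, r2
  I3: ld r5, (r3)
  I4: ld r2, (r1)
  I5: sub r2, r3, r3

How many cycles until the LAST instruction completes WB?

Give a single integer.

Answer: 13

Derivation:
I0 mul r4 <- r3,r5: IF@1 ID@2 stall=0 (-) EX@3 MEM@4 WB@5
I1 sub r2 <- r1,r3: IF@2 ID@3 stall=0 (-) EX@4 MEM@5 WB@6
I2 mul r1 <- r2,r2: IF@3 ID@4 stall=2 (RAW on I1.r2 (WB@6)) EX@7 MEM@8 WB@9
I3 ld r5 <- r3: IF@4 ID@7 stall=0 (-) EX@8 MEM@9 WB@10
I4 ld r2 <- r1: IF@7 ID@8 stall=1 (RAW on I2.r1 (WB@9)) EX@10 MEM@11 WB@12
I5 sub r2 <- r3,r3: IF@8 ID@10 stall=0 (-) EX@11 MEM@12 WB@13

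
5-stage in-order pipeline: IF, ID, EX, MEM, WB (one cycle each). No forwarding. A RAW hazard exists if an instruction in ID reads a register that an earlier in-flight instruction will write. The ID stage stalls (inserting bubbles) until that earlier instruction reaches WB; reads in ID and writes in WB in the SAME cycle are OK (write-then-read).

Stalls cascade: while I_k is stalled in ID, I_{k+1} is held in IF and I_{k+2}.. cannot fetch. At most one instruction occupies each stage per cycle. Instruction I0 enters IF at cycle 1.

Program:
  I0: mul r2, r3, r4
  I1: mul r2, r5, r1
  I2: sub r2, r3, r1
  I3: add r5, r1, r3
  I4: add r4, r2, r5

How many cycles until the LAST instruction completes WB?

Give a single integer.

Answer: 11

Derivation:
I0 mul r2 <- r3,r4: IF@1 ID@2 stall=0 (-) EX@3 MEM@4 WB@5
I1 mul r2 <- r5,r1: IF@2 ID@3 stall=0 (-) EX@4 MEM@5 WB@6
I2 sub r2 <- r3,r1: IF@3 ID@4 stall=0 (-) EX@5 MEM@6 WB@7
I3 add r5 <- r1,r3: IF@4 ID@5 stall=0 (-) EX@6 MEM@7 WB@8
I4 add r4 <- r2,r5: IF@5 ID@6 stall=2 (RAW on I3.r5 (WB@8)) EX@9 MEM@10 WB@11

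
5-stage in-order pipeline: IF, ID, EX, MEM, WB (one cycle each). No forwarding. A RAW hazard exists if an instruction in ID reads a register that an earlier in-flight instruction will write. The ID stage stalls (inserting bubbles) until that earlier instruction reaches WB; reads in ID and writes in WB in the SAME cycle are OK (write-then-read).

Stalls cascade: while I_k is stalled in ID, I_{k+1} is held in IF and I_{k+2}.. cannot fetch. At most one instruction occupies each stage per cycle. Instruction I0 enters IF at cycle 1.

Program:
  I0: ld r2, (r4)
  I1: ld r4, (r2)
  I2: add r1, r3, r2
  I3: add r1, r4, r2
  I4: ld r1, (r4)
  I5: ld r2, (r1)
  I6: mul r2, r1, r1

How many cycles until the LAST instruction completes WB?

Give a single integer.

Answer: 16

Derivation:
I0 ld r2 <- r4: IF@1 ID@2 stall=0 (-) EX@3 MEM@4 WB@5
I1 ld r4 <- r2: IF@2 ID@3 stall=2 (RAW on I0.r2 (WB@5)) EX@6 MEM@7 WB@8
I2 add r1 <- r3,r2: IF@3 ID@6 stall=0 (-) EX@7 MEM@8 WB@9
I3 add r1 <- r4,r2: IF@6 ID@7 stall=1 (RAW on I1.r4 (WB@8)) EX@9 MEM@10 WB@11
I4 ld r1 <- r4: IF@7 ID@9 stall=0 (-) EX@10 MEM@11 WB@12
I5 ld r2 <- r1: IF@9 ID@10 stall=2 (RAW on I4.r1 (WB@12)) EX@13 MEM@14 WB@15
I6 mul r2 <- r1,r1: IF@10 ID@13 stall=0 (-) EX@14 MEM@15 WB@16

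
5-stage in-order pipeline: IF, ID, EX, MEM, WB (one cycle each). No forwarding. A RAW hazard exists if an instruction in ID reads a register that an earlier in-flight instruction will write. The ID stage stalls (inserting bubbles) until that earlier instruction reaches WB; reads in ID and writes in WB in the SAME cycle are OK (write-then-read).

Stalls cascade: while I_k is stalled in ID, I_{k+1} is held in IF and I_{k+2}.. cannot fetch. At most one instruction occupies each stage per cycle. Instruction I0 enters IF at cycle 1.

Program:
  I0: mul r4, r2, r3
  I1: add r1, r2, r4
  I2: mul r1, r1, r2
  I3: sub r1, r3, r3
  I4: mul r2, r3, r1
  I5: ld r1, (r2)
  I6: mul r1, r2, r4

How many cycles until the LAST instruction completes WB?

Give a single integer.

Answer: 19

Derivation:
I0 mul r4 <- r2,r3: IF@1 ID@2 stall=0 (-) EX@3 MEM@4 WB@5
I1 add r1 <- r2,r4: IF@2 ID@3 stall=2 (RAW on I0.r4 (WB@5)) EX@6 MEM@7 WB@8
I2 mul r1 <- r1,r2: IF@3 ID@6 stall=2 (RAW on I1.r1 (WB@8)) EX@9 MEM@10 WB@11
I3 sub r1 <- r3,r3: IF@6 ID@9 stall=0 (-) EX@10 MEM@11 WB@12
I4 mul r2 <- r3,r1: IF@9 ID@10 stall=2 (RAW on I3.r1 (WB@12)) EX@13 MEM@14 WB@15
I5 ld r1 <- r2: IF@10 ID@13 stall=2 (RAW on I4.r2 (WB@15)) EX@16 MEM@17 WB@18
I6 mul r1 <- r2,r4: IF@13 ID@16 stall=0 (-) EX@17 MEM@18 WB@19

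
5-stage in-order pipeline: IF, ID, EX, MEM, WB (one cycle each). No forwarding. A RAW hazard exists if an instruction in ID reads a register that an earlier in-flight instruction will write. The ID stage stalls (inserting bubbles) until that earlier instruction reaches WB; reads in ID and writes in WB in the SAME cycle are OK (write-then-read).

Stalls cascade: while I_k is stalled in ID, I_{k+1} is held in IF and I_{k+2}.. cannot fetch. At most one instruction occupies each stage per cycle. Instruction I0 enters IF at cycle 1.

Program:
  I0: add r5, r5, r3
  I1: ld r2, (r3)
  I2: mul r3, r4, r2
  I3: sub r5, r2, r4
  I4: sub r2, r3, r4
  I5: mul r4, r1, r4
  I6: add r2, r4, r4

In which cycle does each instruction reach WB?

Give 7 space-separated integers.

Answer: 5 6 9 10 12 13 16

Derivation:
I0 add r5 <- r5,r3: IF@1 ID@2 stall=0 (-) EX@3 MEM@4 WB@5
I1 ld r2 <- r3: IF@2 ID@3 stall=0 (-) EX@4 MEM@5 WB@6
I2 mul r3 <- r4,r2: IF@3 ID@4 stall=2 (RAW on I1.r2 (WB@6)) EX@7 MEM@8 WB@9
I3 sub r5 <- r2,r4: IF@4 ID@7 stall=0 (-) EX@8 MEM@9 WB@10
I4 sub r2 <- r3,r4: IF@7 ID@8 stall=1 (RAW on I2.r3 (WB@9)) EX@10 MEM@11 WB@12
I5 mul r4 <- r1,r4: IF@8 ID@10 stall=0 (-) EX@11 MEM@12 WB@13
I6 add r2 <- r4,r4: IF@10 ID@11 stall=2 (RAW on I5.r4 (WB@13)) EX@14 MEM@15 WB@16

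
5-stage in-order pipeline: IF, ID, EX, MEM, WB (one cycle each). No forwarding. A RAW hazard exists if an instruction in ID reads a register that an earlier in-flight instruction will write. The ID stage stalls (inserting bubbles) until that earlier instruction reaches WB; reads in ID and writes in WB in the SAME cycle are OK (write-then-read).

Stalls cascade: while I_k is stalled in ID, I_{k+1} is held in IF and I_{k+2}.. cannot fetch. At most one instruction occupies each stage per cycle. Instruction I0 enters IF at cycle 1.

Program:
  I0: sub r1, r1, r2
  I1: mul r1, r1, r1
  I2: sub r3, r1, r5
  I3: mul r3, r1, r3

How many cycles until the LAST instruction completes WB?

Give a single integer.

I0 sub r1 <- r1,r2: IF@1 ID@2 stall=0 (-) EX@3 MEM@4 WB@5
I1 mul r1 <- r1,r1: IF@2 ID@3 stall=2 (RAW on I0.r1 (WB@5)) EX@6 MEM@7 WB@8
I2 sub r3 <- r1,r5: IF@3 ID@6 stall=2 (RAW on I1.r1 (WB@8)) EX@9 MEM@10 WB@11
I3 mul r3 <- r1,r3: IF@6 ID@9 stall=2 (RAW on I2.r3 (WB@11)) EX@12 MEM@13 WB@14

Answer: 14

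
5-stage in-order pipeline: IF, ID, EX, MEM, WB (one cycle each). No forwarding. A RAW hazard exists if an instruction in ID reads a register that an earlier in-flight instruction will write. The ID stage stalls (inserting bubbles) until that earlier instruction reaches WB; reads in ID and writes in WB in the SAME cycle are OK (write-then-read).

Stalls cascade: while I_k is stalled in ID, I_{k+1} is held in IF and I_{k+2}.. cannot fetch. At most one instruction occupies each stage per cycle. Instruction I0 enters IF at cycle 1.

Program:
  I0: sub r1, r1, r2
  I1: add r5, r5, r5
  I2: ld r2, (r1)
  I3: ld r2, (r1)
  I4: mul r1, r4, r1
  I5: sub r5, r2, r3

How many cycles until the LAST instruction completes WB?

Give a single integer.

I0 sub r1 <- r1,r2: IF@1 ID@2 stall=0 (-) EX@3 MEM@4 WB@5
I1 add r5 <- r5,r5: IF@2 ID@3 stall=0 (-) EX@4 MEM@5 WB@6
I2 ld r2 <- r1: IF@3 ID@4 stall=1 (RAW on I0.r1 (WB@5)) EX@6 MEM@7 WB@8
I3 ld r2 <- r1: IF@4 ID@6 stall=0 (-) EX@7 MEM@8 WB@9
I4 mul r1 <- r4,r1: IF@6 ID@7 stall=0 (-) EX@8 MEM@9 WB@10
I5 sub r5 <- r2,r3: IF@7 ID@8 stall=1 (RAW on I3.r2 (WB@9)) EX@10 MEM@11 WB@12

Answer: 12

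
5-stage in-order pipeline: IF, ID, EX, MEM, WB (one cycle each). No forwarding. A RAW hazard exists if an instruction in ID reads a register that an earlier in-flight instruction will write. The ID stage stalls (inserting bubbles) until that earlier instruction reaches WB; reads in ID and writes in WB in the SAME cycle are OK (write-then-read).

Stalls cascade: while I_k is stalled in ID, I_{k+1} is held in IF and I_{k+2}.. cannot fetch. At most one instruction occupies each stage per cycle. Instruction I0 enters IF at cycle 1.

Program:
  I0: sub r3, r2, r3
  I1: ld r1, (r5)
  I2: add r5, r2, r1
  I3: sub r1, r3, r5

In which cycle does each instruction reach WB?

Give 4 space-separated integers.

Answer: 5 6 9 12

Derivation:
I0 sub r3 <- r2,r3: IF@1 ID@2 stall=0 (-) EX@3 MEM@4 WB@5
I1 ld r1 <- r5: IF@2 ID@3 stall=0 (-) EX@4 MEM@5 WB@6
I2 add r5 <- r2,r1: IF@3 ID@4 stall=2 (RAW on I1.r1 (WB@6)) EX@7 MEM@8 WB@9
I3 sub r1 <- r3,r5: IF@4 ID@7 stall=2 (RAW on I2.r5 (WB@9)) EX@10 MEM@11 WB@12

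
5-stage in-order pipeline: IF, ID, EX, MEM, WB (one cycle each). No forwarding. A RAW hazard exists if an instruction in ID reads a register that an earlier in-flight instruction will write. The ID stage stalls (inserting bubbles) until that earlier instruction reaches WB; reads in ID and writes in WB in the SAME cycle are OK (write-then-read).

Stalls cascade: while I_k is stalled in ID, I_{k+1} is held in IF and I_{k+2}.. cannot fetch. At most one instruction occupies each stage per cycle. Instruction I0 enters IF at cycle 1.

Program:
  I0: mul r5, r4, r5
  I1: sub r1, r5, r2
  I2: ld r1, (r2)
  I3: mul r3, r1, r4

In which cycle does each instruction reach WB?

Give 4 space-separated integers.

I0 mul r5 <- r4,r5: IF@1 ID@2 stall=0 (-) EX@3 MEM@4 WB@5
I1 sub r1 <- r5,r2: IF@2 ID@3 stall=2 (RAW on I0.r5 (WB@5)) EX@6 MEM@7 WB@8
I2 ld r1 <- r2: IF@3 ID@6 stall=0 (-) EX@7 MEM@8 WB@9
I3 mul r3 <- r1,r4: IF@6 ID@7 stall=2 (RAW on I2.r1 (WB@9)) EX@10 MEM@11 WB@12

Answer: 5 8 9 12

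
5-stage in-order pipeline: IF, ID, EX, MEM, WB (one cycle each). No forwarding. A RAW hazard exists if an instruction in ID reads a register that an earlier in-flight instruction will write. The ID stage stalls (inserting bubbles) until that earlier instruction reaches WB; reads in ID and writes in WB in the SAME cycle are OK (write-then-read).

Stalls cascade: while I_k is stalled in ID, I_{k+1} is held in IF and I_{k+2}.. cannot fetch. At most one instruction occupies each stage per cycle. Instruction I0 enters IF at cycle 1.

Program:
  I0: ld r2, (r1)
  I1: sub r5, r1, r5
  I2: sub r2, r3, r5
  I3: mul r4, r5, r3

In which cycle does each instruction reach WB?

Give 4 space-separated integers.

Answer: 5 6 9 10

Derivation:
I0 ld r2 <- r1: IF@1 ID@2 stall=0 (-) EX@3 MEM@4 WB@5
I1 sub r5 <- r1,r5: IF@2 ID@3 stall=0 (-) EX@4 MEM@5 WB@6
I2 sub r2 <- r3,r5: IF@3 ID@4 stall=2 (RAW on I1.r5 (WB@6)) EX@7 MEM@8 WB@9
I3 mul r4 <- r5,r3: IF@4 ID@7 stall=0 (-) EX@8 MEM@9 WB@10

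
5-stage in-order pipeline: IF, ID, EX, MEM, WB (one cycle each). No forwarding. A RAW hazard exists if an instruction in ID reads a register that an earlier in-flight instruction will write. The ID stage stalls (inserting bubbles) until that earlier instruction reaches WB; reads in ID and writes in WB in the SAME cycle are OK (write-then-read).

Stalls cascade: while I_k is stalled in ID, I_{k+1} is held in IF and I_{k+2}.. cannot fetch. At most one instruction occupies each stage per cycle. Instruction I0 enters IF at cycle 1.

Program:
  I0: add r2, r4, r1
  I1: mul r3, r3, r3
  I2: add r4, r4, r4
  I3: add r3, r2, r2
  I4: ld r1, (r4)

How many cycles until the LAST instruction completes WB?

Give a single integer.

I0 add r2 <- r4,r1: IF@1 ID@2 stall=0 (-) EX@3 MEM@4 WB@5
I1 mul r3 <- r3,r3: IF@2 ID@3 stall=0 (-) EX@4 MEM@5 WB@6
I2 add r4 <- r4,r4: IF@3 ID@4 stall=0 (-) EX@5 MEM@6 WB@7
I3 add r3 <- r2,r2: IF@4 ID@5 stall=0 (-) EX@6 MEM@7 WB@8
I4 ld r1 <- r4: IF@5 ID@6 stall=1 (RAW on I2.r4 (WB@7)) EX@8 MEM@9 WB@10

Answer: 10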